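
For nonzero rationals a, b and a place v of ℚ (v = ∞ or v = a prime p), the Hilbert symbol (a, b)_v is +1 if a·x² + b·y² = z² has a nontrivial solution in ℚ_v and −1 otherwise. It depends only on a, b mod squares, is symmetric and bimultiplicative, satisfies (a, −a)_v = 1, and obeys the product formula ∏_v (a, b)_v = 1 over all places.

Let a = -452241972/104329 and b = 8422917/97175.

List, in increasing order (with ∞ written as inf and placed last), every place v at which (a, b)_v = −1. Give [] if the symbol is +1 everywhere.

(a, b) ≡ (-1517, 87699) mod (ℚ^×)²; places V = {2, 3, 5, 7, 13, 17, 19, 23, 31, 37, 41, 47, ∞}.
(a,b)_23: α=0, u≡13; β=-1, v≡4 (mod 23); (13|23)=+1, (4|23)=+1; sign (−1)^0·+1^-1·+1^0 = +1.
(a,b)_5: α=0, u≡2; β=-2, v≡1 (mod 5); (2|5)=-1, (1|5)=+1; sign (−1)^0·-1^-2·+1^0 = +1.
(a,b)_31: α=0, u≡25; β=1, v≡7 (mod 31); (25|31)=+1, (7|31)=+1; sign (−1)^0·+1^1·+1^0 = +1.
(a,b)_13: α=2, u≡9; β=-2, v≡3 (mod 13); (9|13)=+1, (3|13)=+1; sign (−1)^0·+1^-2·+1^2 = +1.
(a,b)_7: α=2, u≡2; β=0, v≡6 (mod 7); (2|7)=+1, (6|7)=-1; sign (−1)^0·+1^0·-1^2 = +1.
(a,b)_37: α=1, u≡16; β=0, v≡4 (mod 37); (16|37)=+1, (4|37)=+1; sign (−1)^0·+1^0·+1^1 = +1.
(a,b)_19: α=-2, u≡14; β=0, v≡3 (mod 19); (14|19)=-1, (3|19)=-1; sign (−1)^0·-1^0·-1^-2 = +1.
(a,b)_2: α=2, β=0; u≡3, v≡3 (mod 8); ε(u)ε(v)=1·1, αω(v)=2·1, βω(u)=0·1; sum ≡ 1  ⇒  -1.
(a,b)_∞: sgn(-1517)=−, sgn(87699)=+, so +1.
(a,b)_17: α=-2, u≡13; β=0, v≡4 (mod 17); (13|17)=+1, (4|17)=+1; sign (−1)^0·+1^0·+1^-2 = +1.
(a,b)_41: α=1, u≡9; β=1, v≡30 (mod 41); (9|41)=+1, (30|41)=-1; sign (−1)^0·+1^1·-1^1 = -1.
(a,b)_3: α=2, u≡1; β=1, v≡1 (mod 3); (1|3)=+1, (1|3)=+1; sign (−1)^0·+1^1·+1^2 = +1.
(a,b)_47: α=0, u≡24; β=2, v≡40 (mod 47); (24|47)=+1, (40|47)=-1; sign (−1)^0·+1^2·-1^0 = +1.
(-1517, 87699 / ℚ) ramifies at {2, 41}: a division algebra.

[2, 41]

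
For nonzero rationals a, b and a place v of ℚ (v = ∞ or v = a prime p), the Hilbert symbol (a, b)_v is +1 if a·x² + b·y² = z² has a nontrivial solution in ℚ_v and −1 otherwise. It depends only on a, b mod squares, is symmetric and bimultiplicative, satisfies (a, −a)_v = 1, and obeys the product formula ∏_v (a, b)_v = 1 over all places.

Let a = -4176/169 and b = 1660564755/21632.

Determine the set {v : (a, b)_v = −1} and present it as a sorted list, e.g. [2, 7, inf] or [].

Mod squares: a ≡ -29, b ≡ 383990. Check v ∈ {∞, 2, 3, 5, 13, 19, 29, 31, 43, 47}.
v=13: a=13^-2·(≡10), b=13^-2·(≡4) mod 13; (10|13)=+1, (4|13)=+1; (−1)^{-2·-2·6}·(+1)^-2·(+1)^-2 = +1.
v=19: a=19^0·(≡17), b=19^1·(≡14) mod 19; (17|19)=+1, (14|19)=-1; (−1)^{0·1·9}·(+1)^1·(-1)^0 = +1.
v=47: a=47^0·(≡12), b=47^1·(≡31) mod 47; (12|47)=+1, (31|47)=-1; (−1)^{0·1·23}·(+1)^1·(-1)^0 = +1.
v=31: a=31^0·(≡25), b=31^2·(≡13) mod 31; (25|31)=+1, (13|31)=-1; (−1)^{0·2·15}·(+1)^2·(-1)^0 = +1.
v=2: v_2(a)=4, v_2(b)=-7; units ≡ 3, 3 (mod 8); ε·ε+αω+βω = 1·1+4·1+-7·1 ≡ 0  ⇒  (a,b)_2 = +1.
v=43: a=43^0·(≡16), b=43^1·(≡29) mod 43; (16|43)=+1, (29|43)=-1; (−1)^{0·1·21}·(+1)^1·(-1)^0 = +1.
v=5: a=5^0·(≡1), b=5^1·(≡3) mod 5; (1|5)=+1, (3|5)=-1; (−1)^{0·1·2}·(+1)^1·(-1)^0 = +1.
v=∞: -29 < 0 and 383990 > 0  ⇒  (a,b)_∞ = +1.
v=29: a=29^1·(≡23), b=29^0·(≡20) mod 29; (23|29)=+1, (20|29)=+1; (−1)^{1·0·14}·(+1)^0·(+1)^1 = +1.
v=3: a=3^2·(≡1), b=3^2·(≡2) mod 3; (1|3)=+1, (2|3)=-1; (−1)^{2·2·1}·(+1)^2·(-1)^2 = +1.
Ram(a, b) = ∅: the form -29·x² + 383990·y² − z² is isotropic over every ℚ_v, so by Hasse–Minkowski it is isotropic over ℚ.

[]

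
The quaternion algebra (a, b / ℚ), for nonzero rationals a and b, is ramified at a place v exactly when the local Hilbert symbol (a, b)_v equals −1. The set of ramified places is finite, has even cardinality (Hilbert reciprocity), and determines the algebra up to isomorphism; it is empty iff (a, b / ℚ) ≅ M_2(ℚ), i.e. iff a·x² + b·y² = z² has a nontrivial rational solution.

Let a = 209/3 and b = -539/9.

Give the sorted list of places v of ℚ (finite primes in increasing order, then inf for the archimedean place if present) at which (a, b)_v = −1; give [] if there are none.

[11, 19]

Mod squares: a ≡ 627, b ≡ -11. Check v ∈ {∞, 2, 3, 7, 11, 19}.
v=∞: 627 > 0 and -11 < 0  ⇒  (a,b)_∞ = +1.
v=19: a=19^1·(≡10), b=19^0·(≡14) mod 19; (10|19)=-1, (14|19)=-1; (−1)^{1·0·9}·(-1)^0·(-1)^1 = -1.
v=7: a=7^0·(≡2), b=7^2·(≡5) mod 7; (2|7)=+1, (5|7)=-1; (−1)^{0·2·3}·(+1)^2·(-1)^0 = +1.
v=3: a=3^-1·(≡2), b=3^-2·(≡1) mod 3; (2|3)=-1, (1|3)=+1; (−1)^{-1·-2·1}·(-1)^-2·(+1)^-1 = +1.
v=2: v_2(a)=0, v_2(b)=0; units ≡ 3, 5 (mod 8); ε·ε+αω+βω = 1·0+0·1+0·1 ≡ 0  ⇒  (a,b)_2 = +1.
v=11: a=11^1·(≡10), b=11^1·(≡8) mod 11; (10|11)=-1, (8|11)=-1; (−1)^{1·1·5}·(-1)^1·(-1)^1 = -1.
(627, -11 / ℚ) ramifies at {11, 19}: a division algebra.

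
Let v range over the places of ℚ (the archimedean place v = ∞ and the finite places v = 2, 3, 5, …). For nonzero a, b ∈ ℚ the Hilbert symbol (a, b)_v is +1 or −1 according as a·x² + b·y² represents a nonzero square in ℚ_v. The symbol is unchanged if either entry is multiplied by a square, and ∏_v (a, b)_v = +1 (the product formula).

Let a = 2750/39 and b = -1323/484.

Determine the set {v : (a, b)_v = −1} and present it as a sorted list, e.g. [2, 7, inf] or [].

[2, 3, 5, 11]

Mod squares: a ≡ 4290, b ≡ -3. Check v ∈ {∞, 2, 3, 5, 7, 11, 13}.
v=2: v_2(a)=1, v_2(b)=-2; units ≡ 1, 5 (mod 8); ε·ε+αω+βω = 0·0+1·1+-2·0 ≡ 1  ⇒  (a,b)_2 = -1.
v=11: a=11^1·(≡5), b=11^-2·(≡2) mod 11; (5|11)=+1, (2|11)=-1; (−1)^{1·-2·5}·(+1)^-2·(-1)^1 = -1.
v=13: a=13^-1·(≡11), b=13^0·(≡1) mod 13; (11|13)=-1, (1|13)=+1; (−1)^{-1·0·6}·(-1)^0·(+1)^-1 = +1.
v=5: a=5^3·(≡3), b=5^0·(≡3) mod 5; (3|5)=-1, (3|5)=-1; (−1)^{3·0·2}·(-1)^0·(-1)^3 = -1.
v=7: a=7^0·(≡5), b=7^2·(≡1) mod 7; (5|7)=-1, (1|7)=+1; (−1)^{0·2·3}·(-1)^2·(+1)^0 = +1.
v=3: a=3^-1·(≡2), b=3^3·(≡2) mod 3; (2|3)=-1, (2|3)=-1; (−1)^{-1·3·1}·(-1)^3·(-1)^-1 = -1.
v=∞: 4290 > 0 and -3 < 0  ⇒  (a,b)_∞ = +1.
Ram(4290, -3) = {2, 3, 5, 11}; no ℚ_2-point on the conic.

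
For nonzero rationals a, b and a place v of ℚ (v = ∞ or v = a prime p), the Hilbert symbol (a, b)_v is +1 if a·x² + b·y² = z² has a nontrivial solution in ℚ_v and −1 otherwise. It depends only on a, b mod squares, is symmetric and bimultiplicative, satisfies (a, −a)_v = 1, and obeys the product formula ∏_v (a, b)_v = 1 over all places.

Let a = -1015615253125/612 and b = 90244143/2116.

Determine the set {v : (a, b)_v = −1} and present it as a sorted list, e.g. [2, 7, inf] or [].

[2, 5, 19, 29]

Mod squares: a ≡ -17765, b ≡ 5423. Check v ∈ {∞, 2, 3, 5, 11, 17, 19, 23, 29, 43}.
v=23: a=23^0·(≡14), b=23^-2·(≡8) mod 23; (14|23)=-1, (8|23)=+1; (−1)^{0·-2·11}·(-1)^-2·(+1)^0 = +1.
v=43: a=43^2·(≡22), b=43^2·(≡5) mod 43; (22|43)=-1, (5|43)=-1; (−1)^{2·2·21}·(-1)^2·(-1)^2 = +1.
v=11: a=11^1·(≡10), b=11^1·(≡1) mod 11; (10|11)=-1, (1|11)=+1; (−1)^{1·1·5}·(-1)^1·(+1)^1 = +1.
v=19: a=19^1·(≡8), b=19^0·(≡2) mod 19; (8|19)=-1, (2|19)=-1; (−1)^{1·0·9}·(-1)^0·(-1)^1 = -1.
v=29: a=29^2·(≡18), b=29^1·(≡7) mod 29; (18|29)=-1, (7|29)=+1; (−1)^{2·1·14}·(-1)^1·(+1)^2 = -1.
v=5: a=5^5·(≡2), b=5^0·(≡3) mod 5; (2|5)=-1, (3|5)=-1; (−1)^{5·0·2}·(-1)^0·(-1)^5 = -1.
v=3: a=3^-2·(≡1), b=3^2·(≡2) mod 3; (1|3)=+1, (2|3)=-1; (−1)^{-2·2·1}·(+1)^2·(-1)^-2 = +1.
v=2: v_2(a)=-2, v_2(b)=-2; units ≡ 3, 7 (mod 8); ε·ε+αω+βω = 1·1+-2·0+-2·1 ≡ 1  ⇒  (a,b)_2 = -1.
v=17: a=17^-1·(≡15), b=17^1·(≡1) mod 17; (15|17)=+1, (1|17)=+1; (−1)^{-1·1·8}·(+1)^1·(+1)^-1 = +1.
v=∞: -17765 < 0 and 5423 > 0  ⇒  (a,b)_∞ = +1.
Ram(-17765, 5423) = {2, 5, 19, 29}; no ℚ_2-point on the conic.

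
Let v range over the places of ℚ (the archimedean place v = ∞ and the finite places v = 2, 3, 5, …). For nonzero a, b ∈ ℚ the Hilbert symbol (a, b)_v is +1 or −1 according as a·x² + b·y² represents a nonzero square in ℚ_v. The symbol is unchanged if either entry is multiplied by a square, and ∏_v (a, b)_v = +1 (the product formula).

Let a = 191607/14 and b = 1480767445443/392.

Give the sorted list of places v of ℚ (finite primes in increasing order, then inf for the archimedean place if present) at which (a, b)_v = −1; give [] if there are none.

[2, 7, 13, 17]

(a, b) ≡ (9282, 6) mod (ℚ^×)²; places V = {2, 3, 7, 11, 13, 17, ∞}.
(a,b)_7: α=-1, u≡5; β=-2, v≡6 (mod 7); (5|7)=-1, (6|7)=-1; sign (−1)^0·-1^-2·-1^-1 = -1.
(a,b)_11: α=0, u≡3; β=2, v≡7 (mod 11); (3|11)=+1, (7|11)=-1; sign (−1)^0·+1^2·-1^0 = +1.
(a,b)_3: α=1, u≡1; β=1, v≡2 (mod 3); (1|3)=+1, (2|3)=-1; sign (−1)^1·+1^1·-1^1 = +1.
(a,b)_∞: sgn(9282)=+, sgn(6)=+, so +1.
(a,b)_17: α=3, u≡4; β=6, v≡11 (mod 17); (4|17)=+1, (11|17)=-1; sign (−1)^0·+1^6·-1^3 = -1.
(a,b)_2: α=-1, β=-3; u≡1, v≡3 (mod 8); ε(u)ε(v)=0·1, αω(v)=-1·1, βω(u)=-3·0; sum ≡ 1  ⇒  -1.
(a,b)_13: α=1, u≡10; β=2, v≡6 (mod 13); (10|13)=+1, (6|13)=-1; sign (−1)^0·+1^2·-1^1 = -1.
(9282, 6 / ℚ) ramifies at {2, 7, 13, 17}: a division algebra.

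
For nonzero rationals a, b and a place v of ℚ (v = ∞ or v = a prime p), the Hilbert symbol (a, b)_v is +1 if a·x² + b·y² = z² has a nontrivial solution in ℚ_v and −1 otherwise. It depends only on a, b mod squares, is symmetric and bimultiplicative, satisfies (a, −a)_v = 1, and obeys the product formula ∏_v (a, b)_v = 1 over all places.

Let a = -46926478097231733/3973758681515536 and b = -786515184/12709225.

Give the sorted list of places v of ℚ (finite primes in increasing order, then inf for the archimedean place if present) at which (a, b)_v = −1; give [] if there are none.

[3, inf]

(a, b) ≡ (-13, -399) mod (ℚ^×)²; places V = {2, 3, 5, 7, 11, 13, 19, 23, 31, ∞}.
(a,b)_7: α=2, u≡1; β=1, v≡3 (mod 7); (1|7)=+1, (3|7)=-1; sign (−1)^0·+1^1·-1^2 = +1.
(a,b)_23: α=-4, u≡7; β=-2, v≡10 (mod 23); (7|23)=-1, (10|23)=-1; sign (−1)^0·-1^-2·-1^-4 = +1.
(a,b)_2: α=-4, β=4; u≡3, v≡1 (mod 8); ε(u)ε(v)=1·0, αω(v)=-4·0, βω(u)=4·1; sum ≡ 0  ⇒  +1.
(a,b)_11: α=2, u≡1; β=0, v≡7 (mod 11); (1|11)=+1, (7|11)=-1; sign (−1)^0·+1^0·-1^2 = +1.
(a,b)_5: α=0, u≡2; β=-2, v≡4 (mod 5); (2|5)=-1, (4|5)=+1; sign (−1)^0·-1^-2·+1^0 = +1.
(a,b)_19: α=2, u≡9; β=1, v≡1 (mod 19); (9|19)=+1, (1|19)=+1; sign (−1)^0·+1^1·+1^2 = +1.
(a,b)_31: α=-6, u≡28; β=-2, v≡4 (mod 31); (28|31)=+1, (4|31)=+1; sign (−1)^0·+1^-2·+1^-6 = +1.
(a,b)_∞: sgn(-13)=−, sgn(-399)=−, so -1.
(a,b)_13: α=5, u≡12; β=2, v≡10 (mod 13); (12|13)=+1, (10|13)=+1; sign (−1)^0·+1^2·+1^5 = +1.
(a,b)_3: α=10, u≡2; β=7, v≡2 (mod 3); (2|3)=-1, (2|3)=-1; sign (−1)^0·-1^7·-1^10 = -1.
Ram(-13, -399) = {3, ∞}; no ℚ_3-point on the conic.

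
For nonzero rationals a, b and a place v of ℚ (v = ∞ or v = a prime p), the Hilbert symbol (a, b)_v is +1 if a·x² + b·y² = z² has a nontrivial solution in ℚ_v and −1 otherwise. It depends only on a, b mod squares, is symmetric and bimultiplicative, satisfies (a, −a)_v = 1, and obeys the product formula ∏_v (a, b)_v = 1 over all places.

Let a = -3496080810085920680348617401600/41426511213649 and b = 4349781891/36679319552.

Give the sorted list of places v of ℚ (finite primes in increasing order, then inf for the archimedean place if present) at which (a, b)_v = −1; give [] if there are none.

Mod squares: a ≡ -50141, b ≡ 243542. Check v ∈ {∞, 2, 3, 5, 7, 13, 17, 19, 23, 29}.
v=13: a=13^3·(≡1), b=13^1·(≡1) mod 13; (1|13)=+1, (1|13)=+1; (−1)^{3·1·6}·(+1)^1·(+1)^3 = +1.
v=2: v_2(a)=8, v_2(b)=-17; units ≡ 3, 3 (mod 8); ε·ε+αω+βω = 1·1+8·1+-17·1 ≡ 0  ⇒  (a,b)_2 = +1.
v=∞: -50141 < 0 and 243542 > 0  ⇒  (a,b)_∞ = +1.
v=7: a=7^11·(≡6), b=7^2·(≡6) mod 7; (6|7)=-1, (6|7)=-1; (−1)^{11·2·3}·(-1)^2·(-1)^11 = -1.
v=17: a=17^4·(≡13), b=17^1·(≡3) mod 17; (13|17)=+1, (3|17)=-1; (−1)^{4·1·8}·(+1)^1·(-1)^4 = +1.
v=23: a=23^-10·(≡14), b=23^-4·(≡1) mod 23; (14|23)=-1, (1|23)=+1; (−1)^{-10·-4·11}·(-1)^-4·(+1)^-10 = +1.
v=5: a=5^2·(≡4), b=5^0·(≡3) mod 5; (4|5)=+1, (3|5)=-1; (−1)^{2·0·2}·(+1)^0·(-1)^2 = +1.
v=3: a=3^2·(≡1), b=3^6·(≡2) mod 3; (1|3)=+1, (2|3)=-1; (−1)^{2·6·1}·(+1)^6·(-1)^2 = +1.
v=29: a=29^3·(≡3), b=29^1·(≡3) mod 29; (3|29)=-1, (3|29)=-1; (−1)^{3·1·14}·(-1)^1·(-1)^3 = +1.
v=19: a=19^3·(≡15), b=19^1·(≡14) mod 19; (15|19)=-1, (14|19)=-1; (−1)^{3·1·9}·(-1)^1·(-1)^3 = -1.
(-50141, 243542 / ℚ) ramifies at {7, 19}: a division algebra.

[7, 19]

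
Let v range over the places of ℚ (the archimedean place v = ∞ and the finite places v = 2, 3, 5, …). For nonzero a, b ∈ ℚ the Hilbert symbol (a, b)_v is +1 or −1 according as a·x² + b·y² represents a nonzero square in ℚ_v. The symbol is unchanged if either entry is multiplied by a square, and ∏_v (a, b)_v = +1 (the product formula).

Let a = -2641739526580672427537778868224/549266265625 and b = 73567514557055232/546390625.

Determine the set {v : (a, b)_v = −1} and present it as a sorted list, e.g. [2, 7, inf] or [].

(a, b) ≡ (-69, 22285137) mod (ℚ^×)²; places V = {2, 3, 5, 7, 11, 13, 17, 19, 23, 29, 37, 43, ∞}.
(a,b)_37: α=2, u≡17; β=1, v≡6 (mod 37); (17|37)=-1, (6|37)=-1; sign (−1)^0·-1^1·-1^2 = -1.
(a,b)_∞: sgn(-69)=−, sgn(22285137)=+, so +1.
(a,b)_13: α=2, u≡12; β=0, v≡12 (mod 13); (12|13)=+1, (12|13)=+1; sign (−1)^0·+1^0·+1^2 = +1.
(a,b)_3: α=13, u≡1; β=7, v≡1 (mod 3); (1|3)=+1, (1|3)=+1; sign (−1)^1·+1^7·+1^13 = -1.
(a,b)_2: α=20, β=8; u≡3, v≡1 (mod 8); ε(u)ε(v)=1·0, αω(v)=20·0, βω(u)=8·1; sum ≡ 0  ⇒  +1.
(a,b)_29: α=2, u≡17; β=1, v≡17 (mod 29); (17|29)=-1, (17|29)=-1; sign (−1)^0·-1^1·-1^2 = -1.
(a,b)_23: α=3, u≡5; β=1, v≡5 (mod 23); (5|23)=-1, (5|23)=-1; sign (−1)^1·-1^1·-1^3 = -1.
(a,b)_11: α=-4, u≡8; β=-2, v≡8 (mod 11); (8|11)=-1, (8|11)=-1; sign (−1)^0·-1^-2·-1^-4 = +1.
(a,b)_19: α=2, u≡16; β=2, v≡8 (mod 19); (16|19)=+1, (8|19)=-1; sign (−1)^0·+1^2·-1^2 = +1.
(a,b)_43: α=2, u≡13; β=1, v≡35 (mod 43); (13|43)=+1, (35|43)=+1; sign (−1)^0·+1^1·+1^2 = +1.
(a,b)_7: α=-4, u≡1; β=3, v≡6 (mod 7); (1|7)=+1, (6|7)=-1; sign (−1)^0·+1^3·-1^-4 = +1.
(a,b)_17: α=0, u≡16; β=-2, v≡11 (mod 17); (16|17)=+1, (11|17)=-1; sign (−1)^0·+1^-2·-1^0 = +1.
(a,b)_5: α=-6, u≡1; β=-6, v≡3 (mod 5); (1|5)=+1, (3|5)=-1; sign (−1)^0·+1^-6·-1^-6 = +1.
(-69, 22285137 / ℚ) ramifies at {3, 23, 29, 37}: a division algebra.

[3, 23, 29, 37]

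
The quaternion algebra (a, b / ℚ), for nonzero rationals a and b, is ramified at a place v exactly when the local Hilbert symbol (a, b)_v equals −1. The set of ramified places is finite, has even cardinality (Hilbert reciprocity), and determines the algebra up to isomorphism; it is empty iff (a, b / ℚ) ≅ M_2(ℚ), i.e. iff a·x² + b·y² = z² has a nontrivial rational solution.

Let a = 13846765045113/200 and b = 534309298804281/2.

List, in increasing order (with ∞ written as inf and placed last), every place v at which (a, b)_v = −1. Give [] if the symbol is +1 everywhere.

(a, b) ≡ (10626, 30498) mod (ℚ^×)²; places V = {2, 3, 5, 7, 11, 13, 17, 23, ∞}.
(a,b)_23: α=1, u≡18; β=1, v≡7 (mod 23); (18|23)=+1, (7|23)=-1; sign (−1)^1·+1^1·-1^1 = +1.
(a,b)_13: α=2, u≡7; β=3, v≡5 (mod 13); (7|13)=-1, (5|13)=-1; sign (−1)^0·-1^3·-1^2 = -1.
(a,b)_3: α=3, u≡2; β=1, v≡2 (mod 3); (2|3)=-1, (2|3)=-1; sign (−1)^1·-1^1·-1^3 = -1.
(a,b)_17: α=2, u≡4; β=3, v≡1 (mod 17); (4|17)=+1, (1|17)=+1; sign (−1)^0·+1^3·+1^2 = +1.
(a,b)_∞: sgn(10626)=+, sgn(30498)=+, so +1.
(a,b)_5: α=-2, u≡1; β=0, v≡3 (mod 5); (1|5)=+1, (3|5)=-1; sign (−1)^0·+1^0·-1^-2 = +1.
(a,b)_7: α=3, u≡6; β=2, v≡5 (mod 7); (6|7)=-1, (5|7)=-1; sign (−1)^0·-1^2·-1^3 = -1.
(a,b)_2: α=-3, β=-1; u≡1, v≡1 (mod 8); ε(u)ε(v)=0·0, αω(v)=-3·0, βω(u)=-1·0; sum ≡ 0  ⇒  +1.
(a,b)_11: α=3, u≡5; β=4, v≡2 (mod 11); (5|11)=+1, (2|11)=-1; sign (−1)^0·+1^4·-1^3 = -1.
|Ram(10626, 30498)| = 4, even; anisotropic at {3, 7, 11, 13}.

[3, 7, 11, 13]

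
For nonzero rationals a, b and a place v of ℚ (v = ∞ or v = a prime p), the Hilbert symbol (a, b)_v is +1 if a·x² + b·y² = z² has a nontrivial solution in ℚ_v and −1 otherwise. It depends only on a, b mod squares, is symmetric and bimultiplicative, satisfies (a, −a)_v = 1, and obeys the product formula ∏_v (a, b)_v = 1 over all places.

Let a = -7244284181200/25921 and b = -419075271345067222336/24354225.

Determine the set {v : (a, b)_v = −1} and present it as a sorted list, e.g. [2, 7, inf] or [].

[2, 11, 29, inf]

Mod squares: a ≡ -493, b ≡ -6061. Check v ∈ {∞, 2, 3, 5, 7, 11, 17, 19, 23, 29, 47}.
v=5: a=5^2·(≡2), b=5^-2·(≡1) mod 5; (2|5)=-1, (1|5)=+1; (−1)^{2·-2·2}·(-1)^-2·(+1)^2 = +1.
v=47: a=47^0·(≡2), b=47^-2·(≡34) mod 47; (2|47)=+1, (34|47)=+1; (−1)^{0·-2·23}·(+1)^-2·(+1)^0 = +1.
v=2: v_2(a)=4, v_2(b)=6; units ≡ 3, 3 (mod 8); ε·ε+αω+βω = 1·1+4·1+6·1 ≡ 1  ⇒  (a,b)_2 = -1.
v=23: a=23^-2·(≡4), b=23^0·(≡21) mod 23; (4|23)=+1, (21|23)=-1; (−1)^{-2·0·11}·(+1)^0·(-1)^-2 = +1.
v=19: a=19^2·(≡7), b=19^3·(≡16) mod 19; (7|19)=+1, (16|19)=+1; (−1)^{2·3·9}·(+1)^3·(+1)^2 = +1.
v=29: a=29^3·(≡8), b=29^5·(≡4) mod 29; (8|29)=-1, (4|29)=+1; (−1)^{3·5·14}·(-1)^5·(+1)^3 = -1.
v=∞: -493 < 0 and -6061 < 0  ⇒  (a,b)_∞ = -1.
v=3: a=3^0·(≡2), b=3^-2·(≡2) mod 3; (2|3)=-1, (2|3)=-1; (−1)^{0·-2·1}·(-1)^-2·(-1)^0 = +1.
v=17: a=17^1·(≡11), b=17^2·(≡1) mod 17; (11|17)=-1, (1|17)=+1; (−1)^{1·2·8}·(-1)^2·(+1)^1 = +1.
v=7: a=7^-2·(≡1), b=7^-2·(≡1) mod 7; (1|7)=+1, (1|7)=+1; (−1)^{-2·-2·3}·(+1)^-2·(+1)^-2 = +1.
v=11: a=11^2·(≡6), b=11^5·(≡6) mod 11; (6|11)=-1, (6|11)=-1; (−1)^{2·5·5}·(-1)^5·(-1)^2 = -1.
(-493, -6061 / ℚ) ramifies at {2, 11, 29, ∞}: a division algebra.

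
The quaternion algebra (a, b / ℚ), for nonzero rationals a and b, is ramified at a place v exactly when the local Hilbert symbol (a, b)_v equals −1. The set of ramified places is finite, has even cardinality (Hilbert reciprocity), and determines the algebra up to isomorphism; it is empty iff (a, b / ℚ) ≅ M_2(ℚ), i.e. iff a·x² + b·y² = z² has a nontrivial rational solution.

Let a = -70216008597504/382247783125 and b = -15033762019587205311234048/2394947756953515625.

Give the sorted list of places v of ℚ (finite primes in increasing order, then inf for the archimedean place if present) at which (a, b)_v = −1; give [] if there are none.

(a, b) ≡ (-493493, -17) mod (ℚ^×)²; places V = {2, 3, 5, 7, 11, 13, 17, 19, 29, ∞}.
(a,b)_3: α=2, u≡1; β=6, v≡1 (mod 3); (1|3)=+1, (1|3)=+1; sign (−1)^0·+1^6·+1^2 = +1.
(a,b)_∞: sgn(-493493)=−, sgn(-17)=−, so -1.
(a,b)_17: α=1, u≡11; β=3, v≡8 (mod 17); (11|17)=-1, (8|17)=+1; sign (−1)^0·-1^3·+1^1 = -1.
(a,b)_13: α=-1, u≡3; β=0, v≡4 (mod 13); (3|13)=+1, (4|13)=+1; sign (−1)^0·+1^0·+1^-1 = +1.
(a,b)_11: α=1, u≡10; β=2, v≡5 (mod 11); (10|11)=-1, (5|11)=+1; sign (−1)^0·-1^2·+1^1 = +1.
(a,b)_5: α=-4, u≡2; β=-8, v≡2 (mod 5); (2|5)=-1, (2|5)=-1; sign (−1)^0·-1^-8·-1^-4 = +1.
(a,b)_7: α=3, u≡3; β=4, v≡4 (mod 7); (3|7)=-1, (4|7)=+1; sign (−1)^0·-1^4·+1^3 = +1.
(a,b)_19: α=-6, u≡18; β=-10, v≡12 (mod 19); (18|19)=-1, (12|19)=-1; sign (−1)^0·-1^-10·-1^-6 = +1.
(a,b)_2: α=22, β=34; u≡3, v≡7 (mod 8); ε(u)ε(v)=1·1, αω(v)=22·0, βω(u)=34·1; sum ≡ 1  ⇒  -1.
(a,b)_29: α=1, u≡20; β=2, v≡2 (mod 29); (20|29)=+1, (2|29)=-1; sign (−1)^0·+1^2·-1^1 = -1.
|Ram(-493493, -17)| = 4, even; anisotropic at {2, 17, 29, ∞}.

[2, 17, 29, inf]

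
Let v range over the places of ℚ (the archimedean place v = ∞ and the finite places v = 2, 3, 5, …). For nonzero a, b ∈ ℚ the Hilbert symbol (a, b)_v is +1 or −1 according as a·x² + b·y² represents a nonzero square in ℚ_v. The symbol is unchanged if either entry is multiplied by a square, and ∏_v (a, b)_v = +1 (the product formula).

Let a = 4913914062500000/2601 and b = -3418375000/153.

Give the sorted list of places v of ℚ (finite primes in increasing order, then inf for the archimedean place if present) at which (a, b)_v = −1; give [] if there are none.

(a, b) ≡ (2378, -929798) mod (ℚ^×)²; places V = {2, 3, 5, 17, 23, 29, 41, ∞}.
(a,b)_29: α=1, u≡7; β=1, v≡3 (mod 29); (7|29)=+1, (3|29)=-1; sign (−1)^0·+1^1·-1^1 = -1.
(a,b)_41: α=1, u≡26; β=1, v≡32 (mod 41); (26|41)=-1, (32|41)=+1; sign (−1)^0·-1^1·+1^1 = -1.
(a,b)_5: α=12, u≡2; β=6, v≡3 (mod 5); (2|5)=-1, (3|5)=-1; sign (−1)^0·-1^6·-1^12 = +1.
(a,b)_2: α=5, β=3; u≡5, v≡5 (mod 8); ε(u)ε(v)=0·0, αω(v)=5·1, βω(u)=3·1; sum ≡ 0  ⇒  +1.
(a,b)_23: α=2, u≡8; β=1, v≡13 (mod 23); (8|23)=+1, (13|23)=+1; sign (−1)^0·+1^1·+1^2 = +1.
(a,b)_17: α=-2, u≡15; β=-1, v≡5 (mod 17); (15|17)=+1, (5|17)=-1; sign (−1)^0·+1^-1·-1^-2 = +1.
(a,b)_3: α=-2, u≡2; β=-2, v≡1 (mod 3); (2|3)=-1, (1|3)=+1; sign (−1)^0·-1^-2·+1^-2 = +1.
(a,b)_∞: sgn(2378)=+, sgn(-929798)=−, so +1.
Ram(2378, -929798) = {29, 41}; no ℚ_29-point on the conic.

[29, 41]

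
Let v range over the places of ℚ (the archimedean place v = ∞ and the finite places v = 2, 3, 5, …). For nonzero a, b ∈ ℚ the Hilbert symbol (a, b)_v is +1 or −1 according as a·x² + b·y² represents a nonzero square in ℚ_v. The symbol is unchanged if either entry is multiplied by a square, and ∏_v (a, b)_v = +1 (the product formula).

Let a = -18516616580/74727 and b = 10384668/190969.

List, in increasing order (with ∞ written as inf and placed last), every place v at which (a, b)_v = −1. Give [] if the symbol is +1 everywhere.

[5, 11, 17, 23]

Mod squares: a ≡ -150535, b ≡ 7. Check v ∈ {∞, 2, 3, 5, 7, 11, 17, 19, 23, 29}.
v=3: a=3^-2·(≡2), b=3^2·(≡1) mod 3; (2|3)=-1, (1|3)=+1; (−1)^{-2·2·1}·(-1)^2·(+1)^-2 = +1.
v=19: a=19^-2·(≡13), b=19^-2·(≡16) mod 19; (13|19)=-1, (16|19)=+1; (−1)^{-2·-2·9}·(-1)^-2·(+1)^-2 = +1.
v=∞: -150535 < 0 and 7 > 0  ⇒  (a,b)_∞ = +1.
v=29: a=29^4·(≡23), b=29^2·(≡13) mod 29; (23|29)=+1, (13|29)=+1; (−1)^{4·2·14}·(+1)^2·(+1)^4 = +1.
v=17: a=17^1·(≡9), b=17^0·(≡6) mod 17; (9|17)=+1, (6|17)=-1; (−1)^{1·0·8}·(+1)^0·(-1)^1 = -1.
v=23: a=23^-1·(≡15), b=23^-2·(≡22) mod 23; (15|23)=-1, (22|23)=-1; (−1)^{-1·-2·11}·(-1)^-2·(-1)^-1 = -1.
v=7: a=7^1·(≡6), b=7^3·(≡4) mod 7; (6|7)=-1, (4|7)=+1; (−1)^{1·3·3}·(-1)^3·(+1)^1 = +1.
v=5: a=5^1·(≡2), b=5^0·(≡2) mod 5; (2|5)=-1, (2|5)=-1; (−1)^{1·0·2}·(-1)^0·(-1)^1 = -1.
v=2: v_2(a)=2, v_2(b)=2; units ≡ 1, 7 (mod 8); ε·ε+αω+βω = 0·1+2·0+2·0 ≡ 0  ⇒  (a,b)_2 = +1.
v=11: a=11^1·(≡8), b=11^0·(≡7) mod 11; (8|11)=-1, (7|11)=-1; (−1)^{1·0·5}·(-1)^0·(-1)^1 = -1.
Ram(-150535, 7) = {5, 11, 17, 23}; no ℚ_5-point on the conic.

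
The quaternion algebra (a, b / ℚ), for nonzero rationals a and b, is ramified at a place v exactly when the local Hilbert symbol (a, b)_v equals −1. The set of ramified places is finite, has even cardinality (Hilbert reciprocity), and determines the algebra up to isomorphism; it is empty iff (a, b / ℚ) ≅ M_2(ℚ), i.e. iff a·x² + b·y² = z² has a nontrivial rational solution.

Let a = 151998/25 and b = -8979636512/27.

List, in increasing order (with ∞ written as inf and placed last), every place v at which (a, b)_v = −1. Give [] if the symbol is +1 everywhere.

Mod squares: a ≡ 3102, b ≡ -283974. Check v ∈ {∞, 2, 3, 5, 7, 11, 19, 47, 53}.
v=19: a=19^0·(≡6), b=19^1·(≡11) mod 19; (6|19)=+1, (11|19)=+1; (−1)^{0·1·9}·(+1)^1·(+1)^0 = +1.
v=7: a=7^2·(≡2), b=7^2·(≡2) mod 7; (2|7)=+1, (2|7)=+1; (−1)^{2·2·3}·(+1)^2·(+1)^2 = +1.
v=11: a=11^1·(≡8), b=11^2·(≡7) mod 11; (8|11)=-1, (7|11)=-1; (−1)^{1·2·5}·(-1)^2·(-1)^1 = -1.
v=53: a=53^0·(≡4), b=53^1·(≡20) mod 53; (4|53)=+1, (20|53)=-1; (−1)^{0·1·26}·(+1)^1·(-1)^0 = +1.
v=47: a=47^1·(≡41), b=47^1·(≡36) mod 47; (41|47)=-1, (36|47)=+1; (−1)^{1·1·23}·(-1)^1·(+1)^1 = +1.
v=3: a=3^1·(≡2), b=3^-3·(≡1) mod 3; (2|3)=-1, (1|3)=+1; (−1)^{1·-3·1}·(-1)^-3·(+1)^1 = +1.
v=∞: 3102 > 0 and -283974 < 0  ⇒  (a,b)_∞ = +1.
v=5: a=5^-2·(≡3), b=5^0·(≡4) mod 5; (3|5)=-1, (4|5)=+1; (−1)^{-2·0·2}·(-1)^0·(+1)^-2 = +1.
v=2: v_2(a)=1, v_2(b)=5; units ≡ 7, 5 (mod 8); ε·ε+αω+βω = 1·0+1·1+5·0 ≡ 1  ⇒  (a,b)_2 = -1.
|Ram(3102, -283974)| = 2, even; anisotropic at {2, 11}.

[2, 11]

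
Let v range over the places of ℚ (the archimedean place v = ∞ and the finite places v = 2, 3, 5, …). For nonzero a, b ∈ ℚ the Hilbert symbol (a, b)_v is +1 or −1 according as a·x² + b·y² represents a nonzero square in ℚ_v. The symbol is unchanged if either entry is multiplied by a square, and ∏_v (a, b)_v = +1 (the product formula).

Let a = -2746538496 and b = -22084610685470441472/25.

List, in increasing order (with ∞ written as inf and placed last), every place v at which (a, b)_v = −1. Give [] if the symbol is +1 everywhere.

(a, b) ≡ (-1192074, -3) mod (ℚ^×)²; places V = {2, 3, 5, 7, 13, 17, 29, 31, ∞}.
(a,b)_2: α=9, β=16; u≡3, v≡5 (mod 8); ε(u)ε(v)=1·0, αω(v)=9·1, βω(u)=16·1; sum ≡ 1  ⇒  -1.
(a,b)_∞: sgn(-1192074)=−, sgn(-3)=−, so -1.
(a,b)_31: α=1, u≡15; β=2, v≡20 (mod 31); (15|31)=-1, (20|31)=+1; sign (−1)^0·-1^2·+1^1 = +1.
(a,b)_13: α=1, u≡12; β=4, v≡9 (mod 13); (12|13)=+1, (9|13)=+1; sign (−1)^0·+1^4·+1^1 = +1.
(a,b)_29: α=1, u≡5; β=0, v≡3 (mod 29); (5|29)=+1, (3|29)=-1; sign (−1)^0·+1^0·-1^1 = -1.
(a,b)_7: α=0, u≡5; β=2, v≡2 (mod 7); (5|7)=-1, (2|7)=+1; sign (−1)^0·-1^2·+1^0 = +1.
(a,b)_3: α=3, u≡1; β=1, v≡2 (mod 3); (1|3)=+1, (2|3)=-1; sign (−1)^1·+1^1·-1^3 = +1.
(a,b)_5: α=0, u≡4; β=-2, v≡3 (mod 5); (4|5)=+1, (3|5)=-1; sign (−1)^0·+1^-2·-1^0 = +1.
(a,b)_17: α=1, u≡10; β=4, v≡11 (mod 17); (10|17)=-1, (11|17)=-1; sign (−1)^0·-1^4·-1^1 = -1.
|Ram(-1192074, -3)| = 4, even; anisotropic at {2, 17, 29, ∞}.

[2, 17, 29, inf]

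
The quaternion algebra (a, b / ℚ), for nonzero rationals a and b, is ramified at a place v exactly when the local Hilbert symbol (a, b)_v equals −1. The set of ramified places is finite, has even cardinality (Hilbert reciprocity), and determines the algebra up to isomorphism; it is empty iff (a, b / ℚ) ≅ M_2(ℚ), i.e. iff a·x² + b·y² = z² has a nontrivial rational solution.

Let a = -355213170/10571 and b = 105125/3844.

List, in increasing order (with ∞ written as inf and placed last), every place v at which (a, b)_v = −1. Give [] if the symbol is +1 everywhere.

(a, b) ≡ (-1430, 5) mod (ℚ^×)²; places V = {2, 3, 5, 11, 13, 19, 29, 31, ∞}.
(a,b)_31: α=-2, u≡30; β=-2, v≡1 (mod 31); (30|31)=-1, (1|31)=+1; sign (−1)^0·-1^-2·+1^-2 = +1.
(a,b)_29: α=2, u≡1; β=2, v≡6 (mod 29); (1|29)=+1, (6|29)=+1; sign (−1)^0·+1^2·+1^2 = +1.
(a,b)_13: α=1, u≡6; β=0, v≡8 (mod 13); (6|13)=-1, (8|13)=-1; sign (−1)^0·-1^0·-1^1 = -1.
(a,b)_19: α=2, u≡3; β=0, v≡6 (mod 19); (3|19)=-1, (6|19)=+1; sign (−1)^0·-1^0·+1^2 = +1.
(a,b)_3: α=2, u≡1; β=0, v≡2 (mod 3); (1|3)=+1, (2|3)=-1; sign (−1)^0·+1^0·-1^2 = +1.
(a,b)_5: α=1, u≡1; β=3, v≡4 (mod 5); (1|5)=+1, (4|5)=+1; sign (−1)^0·+1^3·+1^1 = +1.
(a,b)_∞: sgn(-1430)=−, sgn(5)=+, so +1.
(a,b)_11: α=-1, u≡10; β=0, v≡4 (mod 11); (10|11)=-1, (4|11)=+1; sign (−1)^0·-1^0·+1^-1 = +1.
(a,b)_2: α=1, β=-2; u≡5, v≡5 (mod 8); ε(u)ε(v)=0·0, αω(v)=1·1, βω(u)=-2·1; sum ≡ 1  ⇒  -1.
Ram(-1430, 5) = {2, 13}; no ℚ_2-point on the conic.

[2, 13]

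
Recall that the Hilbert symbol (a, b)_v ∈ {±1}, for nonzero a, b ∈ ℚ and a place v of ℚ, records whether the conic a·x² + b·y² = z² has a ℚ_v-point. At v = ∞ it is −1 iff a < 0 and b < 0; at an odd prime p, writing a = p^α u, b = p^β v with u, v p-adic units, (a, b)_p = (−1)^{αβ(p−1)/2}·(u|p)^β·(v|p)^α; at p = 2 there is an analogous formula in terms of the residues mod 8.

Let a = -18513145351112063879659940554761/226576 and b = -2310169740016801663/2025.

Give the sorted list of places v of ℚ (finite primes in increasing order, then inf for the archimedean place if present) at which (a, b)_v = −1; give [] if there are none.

(a, b) ≡ (-1451769, -125359663) mod (ℚ^×)²; places V = {2, 3, 5, 7, 11, 13, 17, 19, 29, 37, 41, 43, ∞}.
(a,b)_2: α=-4, β=0; u≡7, v≡1 (mod 8); ε(u)ε(v)=1·0, αω(v)=-4·0, βω(u)=0·0; sum ≡ 0  ⇒  +1.
(a,b)_37: α=1, u≡29; β=1, v≡11 (mod 37); (29|37)=-1, (11|37)=+1; sign (−1)^0·-1^1·+1^1 = -1.
(a,b)_∞: sgn(-1451769)=−, sgn(-125359663)=−, so -1.
(a,b)_13: α=2, u≡7; β=1, v≡8 (mod 13); (7|13)=-1, (8|13)=-1; sign (−1)^0·-1^1·-1^2 = -1.
(a,b)_3: α=3, u≡1; β=-4, v≡2 (mod 3); (1|3)=+1, (2|3)=-1; sign (−1)^0·+1^-4·-1^3 = -1.
(a,b)_5: α=0, u≡4; β=-2, v≡2 (mod 5); (4|5)=+1, (2|5)=-1; sign (−1)^0·+1^-2·-1^0 = +1.
(a,b)_19: α=4, u≡13; β=1, v≡7 (mod 19); (13|19)=-1, (7|19)=+1; sign (−1)^0·-1^1·+1^4 = -1.
(a,b)_41: α=5, u≡38; β=2, v≡1 (mod 41); (38|41)=-1, (1|41)=+1; sign (−1)^0·-1^2·+1^5 = +1.
(a,b)_29: α=3, u≡20; β=1, v≡23 (mod 29); (20|29)=+1, (23|29)=+1; sign (−1)^0·+1^1·+1^3 = +1.
(a,b)_43: α=2, u≡10; β=3, v≡6 (mod 43); (10|43)=+1, (6|43)=+1; sign (−1)^0·+1^3·+1^2 = +1.
(a,b)_11: α=5, u≡10; β=3, v≡8 (mod 11); (10|11)=-1, (8|11)=-1; sign (−1)^1·-1^3·-1^5 = -1.
(a,b)_17: α=-2, u≡10; β=0, v≡3 (mod 17); (10|17)=-1, (3|17)=-1; sign (−1)^0·-1^0·-1^-2 = +1.
(a,b)_7: α=-2, u≡5; β=2, v≡5 (mod 7); (5|7)=-1, (5|7)=-1; sign (−1)^0·-1^2·-1^-2 = +1.
Ram(-1451769, -125359663) = {3, 11, 13, 19, 37, ∞}; no ℚ_3-point on the conic.

[3, 11, 13, 19, 37, inf]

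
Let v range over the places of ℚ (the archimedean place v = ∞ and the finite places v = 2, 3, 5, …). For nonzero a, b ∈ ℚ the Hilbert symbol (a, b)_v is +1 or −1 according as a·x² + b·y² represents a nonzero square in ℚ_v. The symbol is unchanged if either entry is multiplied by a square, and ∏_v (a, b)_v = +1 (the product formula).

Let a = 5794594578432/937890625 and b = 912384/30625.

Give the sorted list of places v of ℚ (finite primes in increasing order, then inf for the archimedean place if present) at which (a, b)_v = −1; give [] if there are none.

Mod squares: a ≡ 22, b ≡ 11. Check v ∈ {∞, 2, 3, 5, 7, 11}.
v=11: a=11^3·(≡6), b=11^1·(≡4) mod 11; (6|11)=-1, (4|11)=+1; (−1)^{3·1·5}·(-1)^1·(+1)^3 = +1.
v=3: a=3^12·(≡1), b=3^4·(≡2) mod 3; (1|3)=+1, (2|3)=-1; (−1)^{12·4·1}·(+1)^4·(-1)^12 = +1.
v=∞: 22 > 0 and 11 > 0  ⇒  (a,b)_∞ = +1.
v=7: a=7^-4·(≡4), b=7^-2·(≡2) mod 7; (4|7)=+1, (2|7)=+1; (−1)^{-4·-2·3}·(+1)^-2·(+1)^-4 = +1.
v=5: a=5^-8·(≡2), b=5^-4·(≡1) mod 5; (2|5)=-1, (1|5)=+1; (−1)^{-8·-4·2}·(-1)^-4·(+1)^-8 = +1.
v=2: v_2(a)=13, v_2(b)=10; units ≡ 3, 3 (mod 8); ε·ε+αω+βω = 1·1+13·1+10·1 ≡ 0  ⇒  (a,b)_2 = +1.
Ram(a, b) = ∅: the form 22·x² + 11·y² − z² is isotropic over every ℚ_v, so by Hasse–Minkowski it is isotropic over ℚ.

[]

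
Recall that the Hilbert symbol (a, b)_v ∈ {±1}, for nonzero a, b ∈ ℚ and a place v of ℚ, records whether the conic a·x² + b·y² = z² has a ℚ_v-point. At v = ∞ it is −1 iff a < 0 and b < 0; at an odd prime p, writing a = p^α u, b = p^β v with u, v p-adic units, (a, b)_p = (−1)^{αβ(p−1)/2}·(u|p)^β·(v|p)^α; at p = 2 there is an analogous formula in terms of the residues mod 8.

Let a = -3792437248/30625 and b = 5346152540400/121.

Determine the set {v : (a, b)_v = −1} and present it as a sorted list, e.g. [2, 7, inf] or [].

Mod squares: a ≡ -14467, b ≡ 9762879. Check v ∈ {∞, 2, 3, 5, 7, 11, 17, 23, 29, 37, 41}.
v=29: a=29^0·(≡23), b=29^1·(≡14) mod 29; (23|29)=+1, (14|29)=-1; (−1)^{0·1·14}·(+1)^1·(-1)^0 = +1.
v=11: a=11^0·(≡5), b=11^-2·(≡1) mod 11; (5|11)=+1, (1|11)=+1; (−1)^{0·-2·5}·(+1)^-2·(+1)^0 = +1.
v=37: a=37^1·(≡25), b=37^2·(≡29) mod 37; (25|37)=+1, (29|37)=-1; (−1)^{1·2·18}·(+1)^2·(-1)^1 = -1.
v=7: a=7^-2·(≡1), b=7^1·(≡6) mod 7; (1|7)=+1, (6|7)=-1; (−1)^{-2·1·3}·(+1)^1·(-1)^-2 = +1.
v=3: a=3^0·(≡2), b=3^1·(≡1) mod 3; (2|3)=-1, (1|3)=+1; (−1)^{0·1·1}·(-1)^1·(+1)^0 = -1.
v=17: a=17^1·(≡8), b=17^1·(≡14) mod 17; (8|17)=+1, (14|17)=-1; (−1)^{1·1·8}·(+1)^1·(-1)^1 = -1.
v=5: a=5^-4·(≡3), b=5^2·(≡1) mod 5; (3|5)=-1, (1|5)=+1; (−1)^{-4·2·2}·(-1)^2·(+1)^-4 = +1.
v=23: a=23^1·(≡22), b=23^1·(≡6) mod 23; (22|23)=-1, (6|23)=+1; (−1)^{1·1·11}·(-1)^1·(+1)^1 = +1.
v=41: a=41^0·(≡30), b=41^1·(≡18) mod 41; (30|41)=-1, (18|41)=+1; (−1)^{0·1·20}·(-1)^1·(+1)^0 = -1.
v=2: v_2(a)=18, v_2(b)=4; units ≡ 5, 7 (mod 8); ε·ε+αω+βω = 0·1+18·0+4·1 ≡ 0  ⇒  (a,b)_2 = +1.
v=∞: -14467 < 0 and 9762879 > 0  ⇒  (a,b)_∞ = +1.
Ram(-14467, 9762879) = {3, 17, 37, 41}; no ℚ_3-point on the conic.

[3, 17, 37, 41]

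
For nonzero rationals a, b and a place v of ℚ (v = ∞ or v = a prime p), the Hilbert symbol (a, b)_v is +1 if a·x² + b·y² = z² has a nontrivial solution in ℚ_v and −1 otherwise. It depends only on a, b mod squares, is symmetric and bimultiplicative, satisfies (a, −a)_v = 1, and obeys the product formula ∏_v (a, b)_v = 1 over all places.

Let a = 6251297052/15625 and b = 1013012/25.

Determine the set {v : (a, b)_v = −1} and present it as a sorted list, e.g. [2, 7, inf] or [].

Mod squares: a ≡ 106743, b ≡ 2093. Check v ∈ {∞, 2, 3, 5, 7, 11, 13, 17, 23}.
v=5: a=5^-6·(≡2), b=5^-2·(≡2) mod 5; (2|5)=-1, (2|5)=-1; (−1)^{-6·-2·2}·(-1)^-2·(-1)^-6 = +1.
v=2: v_2(a)=2, v_2(b)=2; units ≡ 7, 5 (mod 8); ε·ε+αω+βω = 1·0+2·1+2·0 ≡ 0  ⇒  (a,b)_2 = +1.
v=17: a=17^1·(≡14), b=17^0·(≡2) mod 17; (14|17)=-1, (2|17)=+1; (−1)^{1·0·8}·(-1)^0·(+1)^1 = +1.
v=∞: 106743 > 0 and 2093 > 0  ⇒  (a,b)_∞ = +1.
v=11: a=11^4·(≡8), b=11^2·(≡4) mod 11; (8|11)=-1, (4|11)=+1; (−1)^{4·2·5}·(-1)^2·(+1)^4 = +1.
v=23: a=23^1·(≡2), b=23^1·(≡11) mod 23; (2|23)=+1, (11|23)=-1; (−1)^{1·1·11}·(+1)^1·(-1)^1 = +1.
v=3: a=3^1·(≡1), b=3^0·(≡2) mod 3; (1|3)=+1, (2|3)=-1; (−1)^{1·0·1}·(+1)^0·(-1)^1 = -1.
v=13: a=13^1·(≡8), b=13^1·(≡11) mod 13; (8|13)=-1, (11|13)=-1; (−1)^{1·1·6}·(-1)^1·(-1)^1 = +1.
v=7: a=7^1·(≡6), b=7^1·(≡3) mod 7; (6|7)=-1, (3|7)=-1; (−1)^{1·1·3}·(-1)^1·(-1)^1 = -1.
(106743, 2093 / ℚ) ramifies at {3, 7}: a division algebra.

[3, 7]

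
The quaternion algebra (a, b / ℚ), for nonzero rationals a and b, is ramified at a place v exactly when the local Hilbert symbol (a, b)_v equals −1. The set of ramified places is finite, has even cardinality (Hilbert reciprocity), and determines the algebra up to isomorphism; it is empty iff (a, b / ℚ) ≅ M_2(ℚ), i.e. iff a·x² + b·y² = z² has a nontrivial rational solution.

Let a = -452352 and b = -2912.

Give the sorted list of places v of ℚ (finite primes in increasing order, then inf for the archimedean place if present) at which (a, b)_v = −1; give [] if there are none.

[19, inf]

Mod squares: a ≡ -1767, b ≡ -182. Check v ∈ {∞, 2, 3, 7, 13, 19, 31}.
v=13: a=13^0·(≡9), b=13^1·(≡10) mod 13; (9|13)=+1, (10|13)=+1; (−1)^{0·1·6}·(+1)^1·(+1)^0 = +1.
v=∞: -1767 < 0 and -182 < 0  ⇒  (a,b)_∞ = -1.
v=19: a=19^1·(≡18), b=19^0·(≡14) mod 19; (18|19)=-1, (14|19)=-1; (−1)^{1·0·9}·(-1)^0·(-1)^1 = -1.
v=7: a=7^0·(≡2), b=7^1·(≡4) mod 7; (2|7)=+1, (4|7)=+1; (−1)^{0·1·3}·(+1)^1·(+1)^0 = +1.
v=3: a=3^1·(≡2), b=3^0·(≡1) mod 3; (2|3)=-1, (1|3)=+1; (−1)^{1·0·1}·(-1)^0·(+1)^1 = +1.
v=2: v_2(a)=8, v_2(b)=5; units ≡ 1, 5 (mod 8); ε·ε+αω+βω = 0·0+8·1+5·0 ≡ 0  ⇒  (a,b)_2 = +1.
v=31: a=31^1·(≡9), b=31^0·(≡2) mod 31; (9|31)=+1, (2|31)=+1; (−1)^{1·0·15}·(+1)^0·(+1)^1 = +1.
Ram(-1767, -182) = {19, ∞}; no ℚ_19-point on the conic.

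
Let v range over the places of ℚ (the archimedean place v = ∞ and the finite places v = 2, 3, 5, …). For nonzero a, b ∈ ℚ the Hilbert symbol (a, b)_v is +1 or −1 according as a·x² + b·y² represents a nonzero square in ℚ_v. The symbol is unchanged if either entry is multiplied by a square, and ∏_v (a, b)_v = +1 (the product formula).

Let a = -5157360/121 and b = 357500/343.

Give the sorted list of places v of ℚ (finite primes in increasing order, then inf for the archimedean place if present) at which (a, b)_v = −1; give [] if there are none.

[19, 29]

(a, b) ≡ (-35815, 1001) mod (ℚ^×)²; places V = {2, 3, 5, 7, 11, 13, 19, 29, ∞}.
(a,b)_7: α=0, u≡1; β=-3, v≡3 (mod 7); (1|7)=+1, (3|7)=-1; sign (−1)^0·+1^-3·-1^0 = +1.
(a,b)_19: α=1, u≡10; β=0, v≡15 (mod 19); (10|19)=-1, (15|19)=-1; sign (−1)^0·-1^0·-1^1 = -1.
(a,b)_13: α=1, u≡10; β=1, v≡1 (mod 13); (10|13)=+1, (1|13)=+1; sign (−1)^0·+1^1·+1^1 = +1.
(a,b)_11: α=-2, u≡1; β=1, v≡3 (mod 11); (1|11)=+1, (3|11)=+1; sign (−1)^0·+1^1·+1^-2 = +1.
(a,b)_3: α=2, u≡2; β=0, v≡2 (mod 3); (2|3)=-1, (2|3)=-1; sign (−1)^0·-1^0·-1^2 = +1.
(a,b)_29: α=1, u≡15; β=0, v≡14 (mod 29); (15|29)=-1, (14|29)=-1; sign (−1)^0·-1^0·-1^1 = -1.
(a,b)_2: α=4, β=2; u≡1, v≡1 (mod 8); ε(u)ε(v)=0·0, αω(v)=4·0, βω(u)=2·0; sum ≡ 0  ⇒  +1.
(a,b)_∞: sgn(-35815)=−, sgn(1001)=+, so +1.
(a,b)_5: α=1, u≡3; β=4, v≡4 (mod 5); (3|5)=-1, (4|5)=+1; sign (−1)^0·-1^4·+1^1 = +1.
Ram(-35815, 1001) = {19, 29}; no ℚ_19-point on the conic.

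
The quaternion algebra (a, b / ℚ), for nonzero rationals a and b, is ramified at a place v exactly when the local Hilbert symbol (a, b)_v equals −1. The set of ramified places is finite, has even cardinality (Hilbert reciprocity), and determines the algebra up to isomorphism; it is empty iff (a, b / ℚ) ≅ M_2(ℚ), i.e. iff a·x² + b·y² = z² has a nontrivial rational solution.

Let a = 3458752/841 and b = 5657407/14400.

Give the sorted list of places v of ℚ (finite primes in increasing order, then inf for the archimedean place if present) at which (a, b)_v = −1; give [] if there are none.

Mod squares: a ≡ 187, b ≡ 7. Check v ∈ {∞, 2, 3, 5, 7, 11, 17, 29, 31}.
v=5: a=5^0·(≡2), b=5^-2·(≡2) mod 5; (2|5)=-1, (2|5)=-1; (−1)^{0·-2·2}·(-1)^-2·(-1)^0 = +1.
v=31: a=31^0·(≡5), b=31^2·(≡25) mod 31; (5|31)=+1, (25|31)=+1; (−1)^{0·2·15}·(+1)^2·(+1)^0 = +1.
v=11: a=11^1·(≡6), b=11^0·(≡8) mod 11; (6|11)=-1, (8|11)=-1; (−1)^{1·0·5}·(-1)^0·(-1)^1 = -1.
v=7: a=7^0·(≡3), b=7^1·(≡2) mod 7; (3|7)=-1, (2|7)=+1; (−1)^{0·1·3}·(-1)^1·(+1)^0 = -1.
v=3: a=3^0·(≡1), b=3^-2·(≡1) mod 3; (1|3)=+1, (1|3)=+1; (−1)^{0·-2·1}·(+1)^-2·(+1)^0 = +1.
v=29: a=29^-2·(≡9), b=29^2·(≡9) mod 29; (9|29)=+1, (9|29)=+1; (−1)^{-2·2·14}·(+1)^2·(+1)^-2 = +1.
v=17: a=17^3·(≡3), b=17^0·(≡11) mod 17; (3|17)=-1, (11|17)=-1; (−1)^{3·0·8}·(-1)^0·(-1)^3 = -1.
v=∞: 187 > 0 and 7 > 0  ⇒  (a,b)_∞ = +1.
v=2: v_2(a)=6, v_2(b)=-6; units ≡ 3, 7 (mod 8); ε·ε+αω+βω = 1·1+6·0+-6·1 ≡ 1  ⇒  (a,b)_2 = -1.
Ram(187, 7) = {2, 7, 11, 17}; no ℚ_2-point on the conic.

[2, 7, 11, 17]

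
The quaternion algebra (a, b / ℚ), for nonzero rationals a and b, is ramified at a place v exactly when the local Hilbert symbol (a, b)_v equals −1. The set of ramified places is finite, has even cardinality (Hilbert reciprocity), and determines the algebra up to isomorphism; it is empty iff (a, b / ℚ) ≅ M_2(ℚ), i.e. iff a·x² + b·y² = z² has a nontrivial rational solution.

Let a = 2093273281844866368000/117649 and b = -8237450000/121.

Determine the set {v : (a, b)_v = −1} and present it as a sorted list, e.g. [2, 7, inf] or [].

[13, 19]

Mod squares: a ≡ 16530, b ≡ -823745. Check v ∈ {∞, 2, 3, 5, 7, 11, 13, 19, 23, 29}.
v=23: a=23^2·(≡13), b=23^1·(≡11) mod 23; (13|23)=+1, (11|23)=-1; (−1)^{2·1·11}·(+1)^1·(-1)^2 = +1.
v=∞: 16530 > 0 and -823745 < 0  ⇒  (a,b)_∞ = +1.
v=19: a=19^3·(≡12), b=19^1·(≡8) mod 19; (12|19)=-1, (8|19)=-1; (−1)^{3·1·9}·(-1)^1·(-1)^3 = -1.
v=7: a=7^-6·(≡5), b=7^0·(≡2) mod 7; (5|7)=-1, (2|7)=+1; (−1)^{-6·0·3}·(-1)^0·(+1)^-6 = +1.
v=3: a=3^7·(≡2), b=3^0·(≡1) mod 3; (2|3)=-1, (1|3)=+1; (−1)^{7·0·1}·(-1)^0·(+1)^7 = +1.
v=2: v_2(a)=9, v_2(b)=4; units ≡ 1, 7 (mod 8); ε·ε+αω+βω = 0·1+9·0+4·0 ≡ 0  ⇒  (a,b)_2 = +1.
v=29: a=29^3·(≡2), b=29^1·(≡14) mod 29; (2|29)=-1, (14|29)=-1; (−1)^{3·1·14}·(-1)^1·(-1)^3 = +1.
v=13: a=13^2·(≡5), b=13^1·(≡1) mod 13; (5|13)=-1, (1|13)=+1; (−1)^{2·1·6}·(-1)^1·(+1)^2 = -1.
v=5: a=5^3·(≡1), b=5^5·(≡1) mod 5; (1|5)=+1, (1|5)=+1; (−1)^{3·5·2}·(+1)^5·(+1)^3 = +1.
v=11: a=11^0·(≡7), b=11^-2·(≡1) mod 11; (7|11)=-1, (1|11)=+1; (−1)^{0·-2·5}·(-1)^-2·(+1)^0 = +1.
|Ram(16530, -823745)| = 2, even; anisotropic at {13, 19}.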